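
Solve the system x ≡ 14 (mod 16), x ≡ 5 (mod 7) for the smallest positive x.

x ≡ 5 (mod 7) gives x ∈ {5, 12, 19, 26, 33, 40, 47, 54, …}.
The first of these with x mod 16 = 14 is 110.

110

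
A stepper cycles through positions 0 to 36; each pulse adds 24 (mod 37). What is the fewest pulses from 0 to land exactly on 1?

17

37 = 1·24 + 13
24 = 1·13 + 11
13 = 1·11 + 2
11 = 5·2 + 1
2 = 2·1 + 0
Back-substituting gives 24·17 ≡ 1 (mod 37).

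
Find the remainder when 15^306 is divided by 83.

70

Successive squares of 15 mod 83: 15^1≡15, 15^2≡59, 15^4≡78, 15^8≡25, 15^16≡44, 15^32≡27, 15^64≡65, 15^128≡75, 15^256≡64.
Since 306 = 2 + 16 + 32 + 256 in binary, 15^306 ≡ 59·44·27·64 ≡ 70 (mod 83).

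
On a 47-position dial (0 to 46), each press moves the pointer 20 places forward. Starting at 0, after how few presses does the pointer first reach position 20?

The inverse of 20 mod 47 is 40 (since 20·40 = 800 ≡ 1).
Multiplying both sides by 40: x ≡ 40·20 = 800 ≡ 1 (mod 47).

1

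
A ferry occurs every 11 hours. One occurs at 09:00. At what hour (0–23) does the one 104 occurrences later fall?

1

104·11 = 1144.
1144 = 47·24 + 16, so 1144 mod 24 = 16.
(9 + 16) mod 24 = 1.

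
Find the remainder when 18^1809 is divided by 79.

By repeated squaring mod 79: 18^1≡18, 18^2≡8, 18^4≡64, 18^8≡67, 18^16≡65, 18^32≡38, 18^64≡22, 18^128≡10, 18^256≡21, 18^512≡46, 18^1024≡62.
Since 1809 = 1 + 16 + 256 + 512 + 1024 in binary, 18^1809 ≡ 18·65·21·46·62 ≡ 8 (mod 79).

8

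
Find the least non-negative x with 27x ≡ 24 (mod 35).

32

27⁻¹ ≡ 13 (mod 35) because 27·13 = 351 = 10·35 + 1.
So x ≡ 13·24 = 312 ≡ 32 (mod 35).
Check: 27·32 = 864 = 24·35 + 24.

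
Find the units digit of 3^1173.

Last digits of 3^n: 3, 9, 7, 1 (period 4).
1173 leaves remainder 1 on division by 4, so 3^1173 ends in 3.

3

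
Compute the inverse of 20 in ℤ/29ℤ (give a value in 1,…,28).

16

20·16 = 320 = 11·29 + 1, so 20⁻¹ ≡ 16 (mod 29).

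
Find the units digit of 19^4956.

Last digits of 9^n: 9, 1 (period 2).
4956 leaves remainder 0 on division by 2, so 19^4956 ends in 1.

1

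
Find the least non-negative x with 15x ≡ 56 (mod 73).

15⁻¹ ≡ 39 (mod 73) because 15·39 = 585 = 8·73 + 1.
So x ≡ 39·56 = 2184 ≡ 67 (mod 73).

67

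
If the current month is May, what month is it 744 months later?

May

744 = 62·12 + 0, so 744 mod 12 = 0.
May + 0 months → May.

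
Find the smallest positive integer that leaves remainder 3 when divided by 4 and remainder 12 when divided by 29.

99

x ≡ 3 (mod 4) gives x ∈ {3, 7, 11, 15, 19, 23, 27, 31, …}.
The first of these with x mod 29 = 12 is 99.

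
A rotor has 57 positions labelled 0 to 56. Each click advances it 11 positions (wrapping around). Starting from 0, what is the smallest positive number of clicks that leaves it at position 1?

57 = 5·11 + 2
11 = 5·2 + 1
2 = 2·1 + 0
Back-substituting gives 11·26 ≡ 1 (mod 57).

26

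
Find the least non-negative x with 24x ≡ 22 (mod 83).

77

The inverse of 24 mod 83 is 45 (since 24·45 = 1080 ≡ 1).
Multiplying both sides by 45: x ≡ 45·22 = 990 ≡ 77 (mod 83).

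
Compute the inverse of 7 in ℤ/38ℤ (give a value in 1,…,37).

11

38 = 5·7 + 3
7 = 2·3 + 1
3 = 3·1 + 0
Back-substituting gives 7·11 ≡ 1 (mod 38).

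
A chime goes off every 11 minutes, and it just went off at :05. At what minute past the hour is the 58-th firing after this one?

58·11 = 638.
Dividing 638 by 60 gives quotient 10 and remainder 38.
(5 + 38) mod 60 = 43.

43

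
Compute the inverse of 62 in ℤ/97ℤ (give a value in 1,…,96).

97 = 1·62 + 35
62 = 1·35 + 27
35 = 1·27 + 8
27 = 3·8 + 3
8 = 2·3 + 2
3 = 1·2 + 1
2 = 2·1 + 0
Back-substituting gives 62·36 ≡ 1 (mod 97).

36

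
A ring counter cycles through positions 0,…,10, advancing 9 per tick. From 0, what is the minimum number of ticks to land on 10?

6

9⁻¹ ≡ 5 (mod 11) because 9·5 = 45 = 4·11 + 1.
So x ≡ 5·10 = 50 ≡ 6 (mod 11).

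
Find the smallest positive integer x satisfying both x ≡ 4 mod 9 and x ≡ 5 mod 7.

40

x ≡ 5 (mod 7) gives x ∈ {5, 12, 19, 26, 33, 40}.
The first of these with x mod 9 = 4 is 40.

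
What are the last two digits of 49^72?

By repeated squaring mod 100: 49^1≡49, 49^2≡1, 49^4≡1, 49^8≡1, 49^16≡1, 49^32≡1, 49^64≡1.
Since 72 = 8 + 64 in binary, 49^72 ≡ 1·1 ≡ 1 (mod 100).

01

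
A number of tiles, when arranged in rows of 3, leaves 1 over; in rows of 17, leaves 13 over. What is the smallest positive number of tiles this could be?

Since 17·2 ≡ 1 (mod 3), take x = 13 + 17·((1−13)·2 mod 3) = 13 + 17·0 = 13.
Check: 13 mod 3 = 1, 13 mod 17 = 13.

13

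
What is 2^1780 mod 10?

Powers of 2 mod 10 repeat with period 4: 2, 4, 8, 6.
1780 leaves remainder 0 on division by 4, so 2^1780 ends in 6.

6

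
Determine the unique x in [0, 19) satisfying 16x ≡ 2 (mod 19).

The inverse of 16 mod 19 is 6 (since 16·6 = 96 ≡ 1).
Multiplying both sides by 6: x ≡ 6·2 = 12 ≡ 12 (mod 19).
Check: 16·12 = 192 = 10·19 + 2.

12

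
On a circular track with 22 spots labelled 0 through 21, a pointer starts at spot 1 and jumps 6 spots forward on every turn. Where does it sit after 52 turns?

52·6 = 312.
312 − 14·22 = 4, so 312 ≡ 4 (mod 22).
(1 + 4) mod 22 = 5.

5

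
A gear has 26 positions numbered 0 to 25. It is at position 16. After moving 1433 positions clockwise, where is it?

1433 = 55·26 + 3, so 1433 mod 26 = 3.
(16 + 3) mod 26 = 19.

19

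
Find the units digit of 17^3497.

7

The units digit of 17^n cycles with period 4: 7, 9, 3, 1, …
3497 leaves remainder 1 on division by 4, so 17^3497 ends in 7.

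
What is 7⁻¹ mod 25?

25 = 3·7 + 4
7 = 1·4 + 3
4 = 1·3 + 1
3 = 3·1 + 0
Back-substituting gives 7·18 ≡ 1 (mod 25).

18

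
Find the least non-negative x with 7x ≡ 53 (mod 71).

38

7⁻¹ ≡ 61 (mod 71) because 7·61 = 427 = 6·71 + 1.
So x ≡ 61·53 = 3233 ≡ 38 (mod 71).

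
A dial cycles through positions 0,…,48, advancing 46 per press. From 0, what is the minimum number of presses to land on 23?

25

46⁻¹ ≡ 16 (mod 49) because 46·16 = 736 = 15·49 + 1.
So x ≡ 16·23 = 368 ≡ 25 (mod 49).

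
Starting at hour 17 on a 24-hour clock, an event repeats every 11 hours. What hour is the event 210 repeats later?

23

210·11 = 2310.
2310 − 96·24 = 6, so 2310 ≡ 6 (mod 24).
(17 + 6) mod 24 = 23.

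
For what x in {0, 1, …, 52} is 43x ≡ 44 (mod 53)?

38

The inverse of 43 mod 53 is 37 (since 43·37 = 1591 ≡ 1).
So x ≡ 37·44 = 1628 ≡ 38 (mod 53).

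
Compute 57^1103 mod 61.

22

Successive squares of 57 mod 61: 57^1≡57, 57^2≡16, 57^4≡12, 57^8≡22, 57^16≡57, 57^32≡16, 57^64≡12, 57^128≡22, 57^256≡57, 57^512≡16, 57^1024≡12.
Since 1103 = 1 + 2 + 4 + 8 + 64 + 1024 in binary, 57^1103 ≡ 57·16·12·22·12·12 ≡ 22 (mod 61).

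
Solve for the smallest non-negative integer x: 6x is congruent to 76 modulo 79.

39

The inverse of 6 mod 79 is 66 (since 6·66 = 396 ≡ 1).
So x ≡ 66·76 = 5016 ≡ 39 (mod 79).
Check: 6·39 = 234 = 2·79 + 76.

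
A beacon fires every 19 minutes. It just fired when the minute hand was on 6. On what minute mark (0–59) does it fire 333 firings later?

33

333·19 = 6327.
Dividing 6327 by 60 gives quotient 105 and remainder 27.
(6 + 27) mod 60 = 33.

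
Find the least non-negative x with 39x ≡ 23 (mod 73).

53

The inverse of 39 mod 73 is 15 (since 39·15 = 585 ≡ 1).
Multiplying both sides by 15: x ≡ 15·23 = 345 ≡ 53 (mod 73).
Check: 39·53 = 2067 = 28·73 + 23.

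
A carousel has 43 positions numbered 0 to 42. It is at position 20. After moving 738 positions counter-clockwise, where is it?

738 − 17·43 = 7, so 738 ≡ 7 (mod 43).
(20 − 7) mod 43 = 13.

13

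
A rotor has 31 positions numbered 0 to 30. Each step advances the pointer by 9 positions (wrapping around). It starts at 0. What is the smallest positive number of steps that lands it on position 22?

9⁻¹ ≡ 7 (mod 31) because 9·7 = 63 = 2·31 + 1.
So x ≡ 7·22 = 154 ≡ 30 (mod 31).
Check: 9·30 = 270 = 8·31 + 22.

30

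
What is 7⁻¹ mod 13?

7·2 = 14 = 1·13 + 1, so 7⁻¹ ≡ 2 (mod 13).

2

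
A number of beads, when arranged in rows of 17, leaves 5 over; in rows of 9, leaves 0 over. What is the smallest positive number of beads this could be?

90

x ≡ 0 (mod 9) gives x ∈ {0, 9, 18, 27, 36, 45, 54, 63, …}.
The first of these with x mod 17 = 5 is 90.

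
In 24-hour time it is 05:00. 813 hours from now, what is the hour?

813 − 33·24 = 21, so 813 ≡ 21 (mod 24).
(5 + 21) mod 24 = 2.

2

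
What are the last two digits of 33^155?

57

Successive squares of 33 mod 100: 33^1≡33, 33^2≡89, 33^4≡21, 33^8≡41, 33^16≡81, 33^32≡61, 33^64≡21, 33^128≡41.
155 = 1 + 2 + 8 + 16 + 128, so 33^155 ≡ 33·89·41·81·41 ≡ 57 (mod 100).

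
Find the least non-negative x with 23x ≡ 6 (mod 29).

28

23⁻¹ ≡ 24 (mod 29) because 23·24 = 552 = 19·29 + 1.
So x ≡ 24·6 = 144 ≡ 28 (mod 29).
Check: 23·28 = 644 = 22·29 + 6.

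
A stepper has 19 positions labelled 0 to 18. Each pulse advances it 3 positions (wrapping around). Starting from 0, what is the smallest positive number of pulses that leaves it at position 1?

13

3·13 = 39 = 2·19 + 1, so 3⁻¹ ≡ 13 (mod 19).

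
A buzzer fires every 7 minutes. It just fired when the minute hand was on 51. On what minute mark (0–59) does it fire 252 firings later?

15

252·7 = 1764.
1764 − 29·60 = 24, so 1764 ≡ 24 (mod 60).
(51 + 24) mod 60 = 15.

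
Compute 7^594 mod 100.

By repeated squaring mod 100: 7^1≡7, 7^2≡49, 7^4≡1, 7^8≡1, 7^16≡1, 7^32≡1, 7^64≡1, 7^128≡1, 7^256≡1, 7^512≡1.
594 = 2 + 16 + 64 + 512, so 7^594 ≡ 49·1·1·1 ≡ 49 (mod 100).

49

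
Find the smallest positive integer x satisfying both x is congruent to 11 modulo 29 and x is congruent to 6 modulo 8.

214

Since 8·11 ≡ 1 (mod 29), take x = 6 + 8·((11−6)·11 mod 29) = 6 + 8·26 = 214.
Check: 214 mod 29 = 11, 214 mod 8 = 6.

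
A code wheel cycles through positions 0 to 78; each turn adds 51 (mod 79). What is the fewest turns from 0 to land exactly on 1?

79 = 1·51 + 28
51 = 1·28 + 23
28 = 1·23 + 5
23 = 4·5 + 3
5 = 1·3 + 2
3 = 1·2 + 1
2 = 2·1 + 0
Back-substituting gives 51·31 ≡ 1 (mod 79).

31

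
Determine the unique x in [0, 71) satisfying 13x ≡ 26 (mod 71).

The inverse of 13 mod 71 is 11 (since 13·11 = 143 ≡ 1).
So x ≡ 11·26 = 286 ≡ 2 (mod 71).

2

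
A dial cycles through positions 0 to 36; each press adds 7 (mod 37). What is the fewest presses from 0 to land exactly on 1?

16

7·16 = 112 = 3·37 + 1, so 7⁻¹ ≡ 16 (mod 37).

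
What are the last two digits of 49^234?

Square-and-reduce mod 100: 49^1≡49, 49^2≡1, 49^4≡1, 49^8≡1, 49^16≡1, 49^32≡1, 49^64≡1, 49^128≡1.
234 = 2 + 8 + 32 + 64 + 128, so 49^234 ≡ 1·1·1·1·1 ≡ 1 (mod 100).

01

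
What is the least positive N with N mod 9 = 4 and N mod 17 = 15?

49

Since 17·8 ≡ 1 (mod 9), take x = 15 + 17·((4−15)·8 mod 9) = 15 + 17·2 = 49.
Check: 49 mod 9 = 4, 49 mod 17 = 15.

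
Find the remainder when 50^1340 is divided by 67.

56

Successive squares of 50 mod 67: 50^1≡50, 50^2≡21, 50^4≡39, 50^8≡47, 50^16≡65, 50^32≡4, 50^64≡16, 50^128≡55, 50^256≡10, 50^512≡33, 50^1024≡17.
1340 = 4 + 8 + 16 + 32 + 256 + 1024, so 50^1340 ≡ 39·47·65·4·10·17 ≡ 56 (mod 67).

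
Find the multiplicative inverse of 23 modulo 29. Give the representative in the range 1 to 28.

29 = 1·23 + 6
23 = 3·6 + 5
6 = 1·5 + 1
5 = 5·1 + 0
Back-substituting gives 23·24 ≡ 1 (mod 29).

24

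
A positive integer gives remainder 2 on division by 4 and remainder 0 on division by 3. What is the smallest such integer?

x ≡ 0 (mod 3) gives x ∈ {0, 3, 6}.
The first of these with x mod 4 = 2 is 6.

6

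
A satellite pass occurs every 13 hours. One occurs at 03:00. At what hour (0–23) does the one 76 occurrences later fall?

7

76·13 = 988.
988 = 41·24 + 4, so 988 mod 24 = 4.
(3 + 4) mod 24 = 7.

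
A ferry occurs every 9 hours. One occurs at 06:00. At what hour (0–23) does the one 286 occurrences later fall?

286·9 = 2574.
Dividing 2574 by 24 gives quotient 107 and remainder 6.
(6 + 6) mod 24 = 12.

12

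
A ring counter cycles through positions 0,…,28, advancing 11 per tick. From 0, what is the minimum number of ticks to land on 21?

The inverse of 11 mod 29 is 8 (since 11·8 = 88 ≡ 1).
So x ≡ 8·21 = 168 ≡ 23 (mod 29).

23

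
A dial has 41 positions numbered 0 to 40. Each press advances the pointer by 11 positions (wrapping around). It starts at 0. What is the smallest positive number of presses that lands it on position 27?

36

The inverse of 11 mod 41 is 15 (since 11·15 = 165 ≡ 1).
So x ≡ 15·27 = 405 ≡ 36 (mod 41).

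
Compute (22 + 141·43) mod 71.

50

141·43 = 6063.
6063 = 85·71 + 28, so 6063 mod 71 = 28.
(22 + 28) mod 71 = 50.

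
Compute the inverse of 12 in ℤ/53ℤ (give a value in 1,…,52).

12·31 = 372 = 7·53 + 1, so 12⁻¹ ≡ 31 (mod 53).

31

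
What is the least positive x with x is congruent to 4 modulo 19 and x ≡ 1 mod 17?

137

x ≡ 1 (mod 17) gives x ∈ {1, 18, 35, 52, 69, 86, 103, 120, …}.
The first of these with x mod 19 = 4 is 137.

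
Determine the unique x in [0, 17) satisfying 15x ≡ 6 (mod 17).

The inverse of 15 mod 17 is 8 (since 15·8 = 120 ≡ 1).
So x ≡ 8·6 = 48 ≡ 14 (mod 17).

14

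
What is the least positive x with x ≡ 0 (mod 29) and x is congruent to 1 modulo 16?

x ≡ 1 (mod 16) gives x ∈ {1, 17, 33, 49, 65, 81, 97, 113, …}.
The first of these with x mod 29 = 0 is 145.

145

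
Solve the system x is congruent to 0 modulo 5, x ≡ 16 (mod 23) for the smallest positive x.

x ≡ 0 (mod 5) gives x ∈ {0, 5, 10, 15, 20, 25, 30, 35, …}.
The first of these with x mod 23 = 16 is 85.

85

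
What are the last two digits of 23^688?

81

Successive squares of 23 mod 100: 23^1≡23, 23^2≡29, 23^4≡41, 23^8≡81, 23^16≡61, 23^32≡21, 23^64≡41, 23^128≡81, 23^256≡61, 23^512≡21.
688 = 16 + 32 + 128 + 512, so 23^688 ≡ 61·21·81·21 ≡ 81 (mod 100).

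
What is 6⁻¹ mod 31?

6·26 = 156 = 5·31 + 1, so 6⁻¹ ≡ 26 (mod 31).

26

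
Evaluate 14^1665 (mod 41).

Square-and-reduce mod 41: 14^1≡14, 14^2≡32, 14^4≡40, 14^8≡1, 14^16≡1, 14^32≡1, 14^64≡1, 14^128≡1, 14^256≡1, 14^512≡1, 14^1024≡1.
1665 = 1 + 128 + 512 + 1024, so 14^1665 ≡ 14·1·1·1 ≡ 14 (mod 41).

14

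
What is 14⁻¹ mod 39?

39 = 2·14 + 11
14 = 1·11 + 3
11 = 3·3 + 2
3 = 1·2 + 1
2 = 2·1 + 0
Back-substituting gives 14·14 ≡ 1 (mod 39).

14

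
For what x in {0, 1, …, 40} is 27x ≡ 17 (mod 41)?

The inverse of 27 mod 41 is 38 (since 27·38 = 1026 ≡ 1).
Multiplying both sides by 38: x ≡ 38·17 = 646 ≡ 31 (mod 41).
Check: 27·31 = 837 = 20·41 + 17.

31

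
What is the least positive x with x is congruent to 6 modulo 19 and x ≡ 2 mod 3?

x ≡ 2 (mod 3) gives x ∈ {2, 5, 8, 11, 14, 17, 20, 23, …}.
The first of these with x mod 19 = 6 is 44.

44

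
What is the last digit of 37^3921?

7

The units digit of 37^n cycles with period 4: 7, 9, 3, 1, …
3921 mod 4 = 1, so the last digit matches 7^1 = 7.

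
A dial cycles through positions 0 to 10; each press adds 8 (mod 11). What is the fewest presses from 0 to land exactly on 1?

7

11 = 1·8 + 3
8 = 2·3 + 2
3 = 1·2 + 1
2 = 2·1 + 0
Back-substituting gives 8·7 ≡ 1 (mod 11).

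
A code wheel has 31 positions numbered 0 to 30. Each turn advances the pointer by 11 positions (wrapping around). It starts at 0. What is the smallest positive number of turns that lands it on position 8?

12

The inverse of 11 mod 31 is 17 (since 11·17 = 187 ≡ 1).
Multiplying both sides by 17: x ≡ 17·8 = 136 ≡ 12 (mod 31).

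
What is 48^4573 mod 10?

The units digit of 48^n cycles with period 4: 8, 4, 2, 6, …
4573 leaves remainder 1 on division by 4, so 48^4573 ends in 8.

8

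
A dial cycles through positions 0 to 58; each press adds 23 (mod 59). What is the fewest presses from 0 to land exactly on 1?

23·18 = 414 = 7·59 + 1, so 23⁻¹ ≡ 18 (mod 59).

18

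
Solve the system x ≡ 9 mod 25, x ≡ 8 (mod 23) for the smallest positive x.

284

Since 23·12 ≡ 1 (mod 25), take x = 8 + 23·((9−8)·12 mod 25) = 8 + 23·12 = 284.
Check: 284 mod 25 = 9, 284 mod 23 = 8.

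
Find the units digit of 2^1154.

4

Last digits of 2^n: 2, 4, 8, 6 (period 4).
1154 mod 4 = 2, so the last digit matches 2^2 = 4.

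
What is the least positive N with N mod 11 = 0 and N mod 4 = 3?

11

x ≡ 3 (mod 4) gives x ∈ {3, 7, 11}.
The first of these with x mod 11 = 0 is 11.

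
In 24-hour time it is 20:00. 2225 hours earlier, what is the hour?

Dividing 2225 by 24 gives quotient 92 and remainder 17.
(20 − 17) mod 24 = 3.

3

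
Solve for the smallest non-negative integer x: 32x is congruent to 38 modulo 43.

32⁻¹ ≡ 39 (mod 43) because 32·39 = 1248 = 29·43 + 1.
So x ≡ 39·38 = 1482 ≡ 20 (mod 43).

20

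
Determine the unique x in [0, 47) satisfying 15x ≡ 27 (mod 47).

15⁻¹ ≡ 22 (mod 47) because 15·22 = 330 = 7·47 + 1.
Multiplying both sides by 22: x ≡ 22·27 = 594 ≡ 30 (mod 47).

30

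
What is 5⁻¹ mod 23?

14

23 = 4·5 + 3
5 = 1·3 + 2
3 = 1·2 + 1
2 = 2·1 + 0
Back-substituting gives 5·14 ≡ 1 (mod 23).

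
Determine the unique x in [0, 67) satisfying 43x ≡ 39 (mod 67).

57

43⁻¹ ≡ 53 (mod 67) because 43·53 = 2279 = 34·67 + 1.
Multiplying both sides by 53: x ≡ 53·39 = 2067 ≡ 57 (mod 67).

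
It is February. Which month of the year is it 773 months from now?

July

773 mod 12 = 5 (since 64·12 = 768).
February + 5 months → July.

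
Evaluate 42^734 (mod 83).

16

Square-and-reduce mod 83: 42^1≡42, 42^2≡21, 42^4≡26, 42^8≡12, 42^16≡61, 42^32≡69, 42^64≡30, 42^128≡70, 42^256≡3, 42^512≡9.
734 = 2 + 4 + 8 + 16 + 64 + 128 + 512, so 42^734 ≡ 21·26·12·61·30·70·9 ≡ 16 (mod 83).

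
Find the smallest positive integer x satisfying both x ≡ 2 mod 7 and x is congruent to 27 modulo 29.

114

Since 29·1 ≡ 1 (mod 7), take x = 27 + 29·((2−27)·1 mod 7) = 27 + 29·3 = 114.
Check: 114 mod 7 = 2, 114 mod 29 = 27.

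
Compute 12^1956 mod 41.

By repeated squaring mod 41: 12^1≡12, 12^2≡21, 12^4≡31, 12^8≡18, 12^16≡37, 12^32≡16, 12^64≡10, 12^128≡18, 12^256≡37, 12^512≡16, 12^1024≡10.
1956 = 4 + 32 + 128 + 256 + 512 + 1024, so 12^1956 ≡ 31·16·18·37·16·10 ≡ 4 (mod 41).

4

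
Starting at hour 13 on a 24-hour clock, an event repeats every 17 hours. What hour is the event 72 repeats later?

13

72·17 = 1224.
1224 = 51·24 + 0, so 1224 mod 24 = 0.
(13 + 0) mod 24 = 13.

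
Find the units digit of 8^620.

The units digit of 8^n cycles with period 4: 8, 4, 2, 6, …
620 mod 4 = 0, so the last digit matches 8^4 = 6.

6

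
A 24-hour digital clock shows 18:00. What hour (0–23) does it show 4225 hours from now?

4225 = 176·24 + 1, so 4225 mod 24 = 1.
(18 + 1) mod 24 = 19.

19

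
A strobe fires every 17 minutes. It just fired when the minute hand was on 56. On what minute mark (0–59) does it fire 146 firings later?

18

146·17 = 2482.
Dividing 2482 by 60 gives quotient 41 and remainder 22.
(56 + 22) mod 60 = 18.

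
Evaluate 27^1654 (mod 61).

By repeated squaring mod 61: 27^1≡27, 27^2≡58, 27^4≡9, 27^8≡20, 27^16≡34, 27^32≡58, 27^64≡9, 27^128≡20, 27^256≡34, 27^512≡58, 27^1024≡9.
Since 1654 = 2 + 4 + 16 + 32 + 64 + 512 + 1024 in binary, 27^1654 ≡ 58·9·34·58·9·58·9 ≡ 9 (mod 61).

9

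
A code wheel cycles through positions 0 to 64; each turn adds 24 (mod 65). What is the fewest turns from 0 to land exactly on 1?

65 = 2·24 + 17
24 = 1·17 + 7
17 = 2·7 + 3
7 = 2·3 + 1
3 = 3·1 + 0
Back-substituting gives 24·19 ≡ 1 (mod 65).

19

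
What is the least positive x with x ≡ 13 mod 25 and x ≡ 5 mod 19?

138

Since 19·4 ≡ 1 (mod 25), take x = 5 + 19·((13−5)·4 mod 25) = 5 + 19·7 = 138.
Check: 138 mod 25 = 13, 138 mod 19 = 5.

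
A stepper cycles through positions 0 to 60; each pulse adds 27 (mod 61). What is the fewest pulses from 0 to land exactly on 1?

27·52 = 1404 = 23·61 + 1, so 27⁻¹ ≡ 52 (mod 61).

52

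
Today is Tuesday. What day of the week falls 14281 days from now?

Wednesday

14281 − 2040·7 = 1, so 14281 ≡ 1 (mod 7).
Tuesday + 1 day → Wednesday.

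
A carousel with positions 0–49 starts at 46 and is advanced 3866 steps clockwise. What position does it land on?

3866 − 77·50 = 16, so 3866 ≡ 16 (mod 50).
(46 + 16) mod 50 = 12.

12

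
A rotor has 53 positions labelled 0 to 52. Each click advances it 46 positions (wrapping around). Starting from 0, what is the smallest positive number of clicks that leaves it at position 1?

46·15 = 690 = 13·53 + 1, so 46⁻¹ ≡ 15 (mod 53).

15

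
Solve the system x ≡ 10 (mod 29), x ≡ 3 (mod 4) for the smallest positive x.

x ≡ 3 (mod 4) gives x ∈ {3, 7, 11, 15, 19, 23, 27, 31, …}.
The first of these with x mod 29 = 10 is 39.

39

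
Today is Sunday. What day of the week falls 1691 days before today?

1691 mod 7 = 4 (since 241·7 = 1687).
Sunday − 4 days → Wednesday.

Wednesday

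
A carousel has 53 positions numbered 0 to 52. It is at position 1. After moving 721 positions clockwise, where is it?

33

Dividing 721 by 53 gives quotient 13 and remainder 32.
(1 + 32) mod 53 = 33.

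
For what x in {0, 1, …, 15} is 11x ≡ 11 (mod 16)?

1

The inverse of 11 mod 16 is 3 (since 11·3 = 33 ≡ 1).
So x ≡ 3·11 = 33 ≡ 1 (mod 16).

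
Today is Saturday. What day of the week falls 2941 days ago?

2941 = 420·7 + 1, so 2941 mod 7 = 1.
Saturday − 1 day → Friday.

Friday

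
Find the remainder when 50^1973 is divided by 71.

Square-and-reduce mod 71: 50^1≡50, 50^2≡15, 50^4≡12, 50^8≡2, 50^16≡4, 50^32≡16, 50^64≡43, 50^128≡3, 50^256≡9, 50^512≡10, 50^1024≡29.
Since 1973 = 1 + 4 + 16 + 32 + 128 + 256 + 512 + 1024 in binary, 50^1973 ≡ 50·12·4·16·3·9·10·29 ≡ 64 (mod 71).

64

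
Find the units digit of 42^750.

4

Last digits of 2^n: 2, 4, 8, 6 (period 4).
750 leaves remainder 2 on division by 4, so 42^750 ends in 4.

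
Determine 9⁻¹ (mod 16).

9

16 = 1·9 + 7
9 = 1·7 + 2
7 = 3·2 + 1
2 = 2·1 + 0
Back-substituting gives 9·9 ≡ 1 (mod 16).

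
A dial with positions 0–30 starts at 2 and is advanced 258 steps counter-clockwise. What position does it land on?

258 mod 31 = 10 (since 8·31 = 248).
(2 − 10) mod 31 = 23.

23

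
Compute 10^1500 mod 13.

1

Successive squares of 10 mod 13: 10^1≡10, 10^2≡9, 10^4≡3, 10^8≡9, 10^16≡3, 10^32≡9, 10^64≡3, 10^128≡9, 10^256≡3, 10^512≡9, 10^1024≡3.
Since 1500 = 4 + 8 + 16 + 64 + 128 + 256 + 1024 in binary, 10^1500 ≡ 3·9·3·3·9·3·3 ≡ 1 (mod 13).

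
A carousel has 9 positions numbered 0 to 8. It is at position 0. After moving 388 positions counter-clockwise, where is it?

388 mod 9 = 1 (since 43·9 = 387).
(0 − 1) mod 9 = 8.

8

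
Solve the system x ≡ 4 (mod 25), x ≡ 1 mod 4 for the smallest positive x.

29

x ≡ 1 (mod 4) gives x ∈ {1, 5, 9, 13, 17, 21, 25, 29}.
The first of these with x mod 25 = 4 is 29.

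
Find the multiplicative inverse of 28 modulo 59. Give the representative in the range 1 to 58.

59 = 2·28 + 3
28 = 9·3 + 1
3 = 3·1 + 0
Back-substituting gives 28·19 ≡ 1 (mod 59).

19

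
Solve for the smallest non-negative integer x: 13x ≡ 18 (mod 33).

The inverse of 13 mod 33 is 28 (since 13·28 = 364 ≡ 1).
So x ≡ 28·18 = 504 ≡ 9 (mod 33).
Check: 13·9 = 117 = 3·33 + 18.

9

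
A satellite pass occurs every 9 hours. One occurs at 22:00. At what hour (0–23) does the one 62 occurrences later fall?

4

62·9 = 558.
558 − 23·24 = 6, so 558 ≡ 6 (mod 24).
(22 + 6) mod 24 = 4.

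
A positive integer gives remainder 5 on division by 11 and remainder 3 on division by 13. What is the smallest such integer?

Since 13·6 ≡ 1 (mod 11), take x = 3 + 13·((5−3)·6 mod 11) = 3 + 13·1 = 16.
Check: 16 mod 11 = 5, 16 mod 13 = 3.

16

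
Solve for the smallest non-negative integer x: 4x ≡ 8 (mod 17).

2

4⁻¹ ≡ 13 (mod 17) because 4·13 = 52 = 3·17 + 1.
So x ≡ 13·8 = 104 ≡ 2 (mod 17).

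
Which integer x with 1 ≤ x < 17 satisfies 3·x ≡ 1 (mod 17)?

17 = 5·3 + 2
3 = 1·2 + 1
2 = 2·1 + 0
Back-substituting gives 3·6 ≡ 1 (mod 17).

6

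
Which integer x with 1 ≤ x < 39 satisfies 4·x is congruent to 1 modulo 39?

10

4·10 = 40 = 1·39 + 1, so 4⁻¹ ≡ 10 (mod 39).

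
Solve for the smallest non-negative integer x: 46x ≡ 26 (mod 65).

The inverse of 46 mod 65 is 41 (since 46·41 = 1886 ≡ 1).
Multiplying both sides by 41: x ≡ 41·26 = 1066 ≡ 26 (mod 65).
Check: 46·26 = 1196 = 18·65 + 26.

26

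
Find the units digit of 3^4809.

3

The units digit of 3^n cycles with period 4: 3, 9, 7, 1, …
4809 leaves remainder 1 on division by 4, so 3^4809 ends in 3.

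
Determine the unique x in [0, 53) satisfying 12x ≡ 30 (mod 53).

The inverse of 12 mod 53 is 31 (since 12·31 = 372 ≡ 1).
Multiplying both sides by 31: x ≡ 31·30 = 930 ≡ 29 (mod 53).

29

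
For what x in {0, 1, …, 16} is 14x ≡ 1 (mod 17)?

11

The inverse of 14 mod 17 is 11 (since 14·11 = 154 ≡ 1).
Multiplying both sides by 11: x ≡ 11·1 = 11 ≡ 11 (mod 17).
Check: 14·11 = 154 = 9·17 + 1.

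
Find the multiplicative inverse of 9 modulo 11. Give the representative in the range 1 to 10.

5

9·5 = 45 = 4·11 + 1, so 9⁻¹ ≡ 5 (mod 11).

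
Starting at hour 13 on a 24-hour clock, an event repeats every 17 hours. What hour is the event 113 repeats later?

113·17 = 1921.
1921 − 80·24 = 1, so 1921 ≡ 1 (mod 24).
(13 + 1) mod 24 = 14.

14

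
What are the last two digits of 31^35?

Square-and-reduce mod 100: 31^1≡31, 31^2≡61, 31^4≡21, 31^8≡41, 31^16≡81, 31^32≡61.
35 = 1 + 2 + 32, so 31^35 ≡ 31·61·61 ≡ 51 (mod 100).

51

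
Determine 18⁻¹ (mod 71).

71 = 3·18 + 17
18 = 1·17 + 1
17 = 17·1 + 0
Back-substituting gives 18·4 ≡ 1 (mod 71).

4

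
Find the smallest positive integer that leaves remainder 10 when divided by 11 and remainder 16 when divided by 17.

Since 17·2 ≡ 1 (mod 11), take x = 16 + 17·((10−16)·2 mod 11) = 16 + 17·10 = 186.
Check: 186 mod 11 = 10, 186 mod 17 = 16.

186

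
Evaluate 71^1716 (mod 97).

33

Square-and-reduce mod 97: 71^1≡71, 71^2≡94, 71^4≡9, 71^8≡81, 71^16≡62, 71^32≡61, 71^64≡35, 71^128≡61, 71^256≡35, 71^512≡61, 71^1024≡35.
Since 1716 = 4 + 16 + 32 + 128 + 512 + 1024 in binary, 71^1716 ≡ 9·62·61·61·61·35 ≡ 33 (mod 97).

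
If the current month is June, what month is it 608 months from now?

608 − 50·12 = 8, so 608 ≡ 8 (mod 12).
June + 8 months → February.

February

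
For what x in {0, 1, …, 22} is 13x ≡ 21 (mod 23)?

The inverse of 13 mod 23 is 16 (since 13·16 = 208 ≡ 1).
Multiplying both sides by 16: x ≡ 16·21 = 336 ≡ 14 (mod 23).
Check: 13·14 = 182 = 7·23 + 21.

14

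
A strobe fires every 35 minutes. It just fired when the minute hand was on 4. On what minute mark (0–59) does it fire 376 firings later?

376·35 = 13160.
13160 mod 60 = 20 (since 219·60 = 13140).
(4 + 20) mod 60 = 24.

24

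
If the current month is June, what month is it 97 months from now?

97 mod 12 = 1 (since 8·12 = 96).
June + 1 month → July.

July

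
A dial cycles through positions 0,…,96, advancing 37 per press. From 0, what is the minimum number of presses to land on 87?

81

37⁻¹ ≡ 21 (mod 97) because 37·21 = 777 = 8·97 + 1.
So x ≡ 21·87 = 1827 ≡ 81 (mod 97).
Check: 37·81 = 2997 = 30·97 + 87.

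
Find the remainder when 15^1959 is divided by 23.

Successive squares of 15 mod 23: 15^1≡15, 15^2≡18, 15^4≡2, 15^8≡4, 15^16≡16, 15^32≡3, 15^64≡9, 15^128≡12, 15^256≡6, 15^512≡13, 15^1024≡8.
1959 = 1 + 2 + 4 + 32 + 128 + 256 + 512 + 1024, so 15^1959 ≡ 15·18·2·3·12·6·13·8 ≡ 15 (mod 23).

15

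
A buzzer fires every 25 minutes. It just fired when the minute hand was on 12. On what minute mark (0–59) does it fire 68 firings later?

32

68·25 = 1700.
1700 − 28·60 = 20, so 1700 ≡ 20 (mod 60).
(12 + 20) mod 60 = 32.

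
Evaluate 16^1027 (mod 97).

Successive squares of 16 mod 97: 16^1≡16, 16^2≡62, 16^4≡61, 16^8≡35, 16^16≡61, 16^32≡35, 16^64≡61, 16^128≡35, 16^256≡61, 16^512≡35, 16^1024≡61.
1027 = 1 + 2 + 1024, so 16^1027 ≡ 16·62·61 ≡ 81 (mod 97).

81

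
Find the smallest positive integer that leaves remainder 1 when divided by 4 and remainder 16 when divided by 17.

Since 17·1 ≡ 1 (mod 4), take x = 16 + 17·((1−16)·1 mod 4) = 16 + 17·1 = 33.
Check: 33 mod 4 = 1, 33 mod 17 = 16.

33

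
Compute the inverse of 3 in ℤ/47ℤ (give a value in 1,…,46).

16

47 = 15·3 + 2
3 = 1·2 + 1
2 = 2·1 + 0
Back-substituting gives 3·16 ≡ 1 (mod 47).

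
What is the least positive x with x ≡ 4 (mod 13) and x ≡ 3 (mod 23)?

95

Since 23·4 ≡ 1 (mod 13), take x = 3 + 23·((4−3)·4 mod 13) = 3 + 23·4 = 95.
Check: 95 mod 13 = 4, 95 mod 23 = 3.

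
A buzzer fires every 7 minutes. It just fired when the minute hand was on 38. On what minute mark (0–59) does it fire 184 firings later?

6

184·7 = 1288.
Dividing 1288 by 60 gives quotient 21 and remainder 28.
(38 + 28) mod 60 = 6.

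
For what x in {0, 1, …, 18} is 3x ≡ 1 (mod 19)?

13

3⁻¹ ≡ 13 (mod 19) because 3·13 = 39 = 2·19 + 1.
So x ≡ 13·1 = 13 ≡ 13 (mod 19).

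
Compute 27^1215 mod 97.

18

By repeated squaring mod 97: 27^1≡27, 27^2≡50, 27^4≡75, 27^8≡96, 27^16≡1, 27^32≡1, 27^64≡1, 27^128≡1, 27^256≡1, 27^512≡1, 27^1024≡1.
1215 = 1 + 2 + 4 + 8 + 16 + 32 + 128 + 1024, so 27^1215 ≡ 27·50·75·96·1·1·1·1 ≡ 18 (mod 97).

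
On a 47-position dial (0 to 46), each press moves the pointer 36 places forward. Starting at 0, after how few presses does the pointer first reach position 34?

The inverse of 36 mod 47 is 17 (since 36·17 = 612 ≡ 1).
Multiplying both sides by 17: x ≡ 17·34 = 578 ≡ 14 (mod 47).
Check: 36·14 = 504 = 10·47 + 34.

14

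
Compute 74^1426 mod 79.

26

By repeated squaring mod 79: 74^1≡74, 74^2≡25, 74^4≡72, 74^8≡49, 74^16≡31, 74^32≡13, 74^64≡11, 74^128≡42, 74^256≡26, 74^512≡44, 74^1024≡40.
Since 1426 = 2 + 16 + 128 + 256 + 1024 in binary, 74^1426 ≡ 25·31·42·26·40 ≡ 26 (mod 79).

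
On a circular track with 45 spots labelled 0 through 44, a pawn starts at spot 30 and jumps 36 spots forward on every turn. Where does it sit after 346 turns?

21

346·36 = 12456.
Dividing 12456 by 45 gives quotient 276 and remainder 36.
(30 + 36) mod 45 = 21.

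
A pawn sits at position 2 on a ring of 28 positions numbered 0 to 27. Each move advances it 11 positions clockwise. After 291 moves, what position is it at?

291·11 = 3201.
3201 − 114·28 = 9, so 3201 ≡ 9 (mod 28).
(2 + 9) mod 28 = 11.

11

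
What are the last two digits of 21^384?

By repeated squaring mod 100: 21^1≡21, 21^2≡41, 21^4≡81, 21^8≡61, 21^16≡21, 21^32≡41, 21^64≡81, 21^128≡61, 21^256≡21.
Since 384 = 128 + 256 in binary, 21^384 ≡ 61·21 ≡ 81 (mod 100).

81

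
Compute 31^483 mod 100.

91

Square-and-reduce mod 100: 31^1≡31, 31^2≡61, 31^4≡21, 31^8≡41, 31^16≡81, 31^32≡61, 31^64≡21, 31^128≡41, 31^256≡81.
Since 483 = 1 + 2 + 32 + 64 + 128 + 256 in binary, 31^483 ≡ 31·61·61·21·41·81 ≡ 91 (mod 100).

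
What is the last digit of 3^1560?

1

Powers of 3 mod 10 repeat with period 4: 3, 9, 7, 1.
1560 mod 4 = 0, so the last digit matches 3^4 = 1.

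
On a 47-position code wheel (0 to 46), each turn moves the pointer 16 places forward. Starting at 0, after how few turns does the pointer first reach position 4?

The inverse of 16 mod 47 is 3 (since 16·3 = 48 ≡ 1).
Multiplying both sides by 3: x ≡ 3·4 = 12 ≡ 12 (mod 47).

12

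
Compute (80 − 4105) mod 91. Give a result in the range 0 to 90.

Dividing 4105 by 91 gives quotient 45 and remainder 10.
(80 − 10) mod 91 = 70.

70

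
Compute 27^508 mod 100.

Successive squares of 27 mod 100: 27^1≡27, 27^2≡29, 27^4≡41, 27^8≡81, 27^16≡61, 27^32≡21, 27^64≡41, 27^128≡81, 27^256≡61.
508 = 4 + 8 + 16 + 32 + 64 + 128 + 256, so 27^508 ≡ 41·81·61·21·41·81·61 ≡ 81 (mod 100).

81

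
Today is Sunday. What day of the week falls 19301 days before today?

Friday

19301 mod 7 = 2 (since 2757·7 = 19299).
Sunday − 2 days → Friday.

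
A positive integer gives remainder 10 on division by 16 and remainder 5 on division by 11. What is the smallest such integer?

170

x ≡ 5 (mod 11) gives x ∈ {5, 16, 27, 38, 49, 60, 71, 82, …}.
The first of these with x mod 16 = 10 is 170.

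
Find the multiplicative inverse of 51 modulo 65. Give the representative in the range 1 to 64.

65 = 1·51 + 14
51 = 3·14 + 9
14 = 1·9 + 5
9 = 1·5 + 4
5 = 1·4 + 1
4 = 4·1 + 0
Back-substituting gives 51·51 ≡ 1 (mod 65).

51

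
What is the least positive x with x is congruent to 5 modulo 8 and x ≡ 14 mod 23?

37

x ≡ 5 (mod 8) gives x ∈ {5, 13, 21, 29, 37}.
The first of these with x mod 23 = 14 is 37.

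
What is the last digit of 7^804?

Last digits of 7^n: 7, 9, 3, 1 (period 4).
804 leaves remainder 0 on division by 4, so 7^804 ends in 1.

1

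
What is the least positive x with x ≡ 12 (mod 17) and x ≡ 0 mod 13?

182

x ≡ 0 (mod 13) gives x ∈ {0, 13, 26, 39, 52, 65, 78, 91, …}.
The first of these with x mod 17 = 12 is 182.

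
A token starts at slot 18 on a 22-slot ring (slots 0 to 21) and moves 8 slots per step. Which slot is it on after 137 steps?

14

137·8 = 1096.
1096 − 49·22 = 18, so 1096 ≡ 18 (mod 22).
(18 + 18) mod 22 = 14.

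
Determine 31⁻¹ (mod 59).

40

59 = 1·31 + 28
31 = 1·28 + 3
28 = 9·3 + 1
3 = 3·1 + 0
Back-substituting gives 31·40 ≡ 1 (mod 59).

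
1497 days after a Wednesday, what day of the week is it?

Tuesday

1497 = 213·7 + 6, so 1497 mod 7 = 6.
Wednesday + 6 days → Tuesday.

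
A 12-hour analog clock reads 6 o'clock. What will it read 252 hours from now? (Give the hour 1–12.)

6

252 mod 12 = 0 (since 21·12 = 252).
6 + 0 → 6 on a 12-hour dial.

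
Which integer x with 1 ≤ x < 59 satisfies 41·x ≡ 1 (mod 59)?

36

59 = 1·41 + 18
41 = 2·18 + 5
18 = 3·5 + 3
5 = 1·3 + 2
3 = 1·2 + 1
2 = 2·1 + 0
Back-substituting gives 41·36 ≡ 1 (mod 59).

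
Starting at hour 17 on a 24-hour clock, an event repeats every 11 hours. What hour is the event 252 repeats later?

252·11 = 2772.
2772 mod 24 = 12 (since 115·24 = 2760).
(17 + 12) mod 24 = 5.

5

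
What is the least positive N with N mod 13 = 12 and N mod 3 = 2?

x ≡ 2 (mod 3) gives x ∈ {2, 5, 8, 11, 14, 17, 20, 23, …}.
The first of these with x mod 13 = 12 is 38.

38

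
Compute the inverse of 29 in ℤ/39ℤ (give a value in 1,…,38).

29·35 = 1015 = 26·39 + 1, so 29⁻¹ ≡ 35 (mod 39).

35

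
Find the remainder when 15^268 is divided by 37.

Square-and-reduce mod 37: 15^1≡15, 15^2≡3, 15^4≡9, 15^8≡7, 15^16≡12, 15^32≡33, 15^64≡16, 15^128≡34, 15^256≡9.
268 = 4 + 8 + 256, so 15^268 ≡ 9·7·9 ≡ 12 (mod 37).

12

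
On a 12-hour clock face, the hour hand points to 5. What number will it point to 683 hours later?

683 − 56·12 = 11, so 683 ≡ 11 (mod 12).
5 + 11 → 4 on a 12-hour dial.

4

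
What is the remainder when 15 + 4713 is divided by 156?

4713 = 30·156 + 33, so 4713 mod 156 = 33.
(15 + 33) mod 156 = 48.

48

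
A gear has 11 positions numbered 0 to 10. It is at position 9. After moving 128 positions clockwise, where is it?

5

128 − 11·11 = 7, so 128 ≡ 7 (mod 11).
(9 + 7) mod 11 = 5.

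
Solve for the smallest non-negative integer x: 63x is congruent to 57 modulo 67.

36

The inverse of 63 mod 67 is 50 (since 63·50 = 3150 ≡ 1).
Multiplying both sides by 50: x ≡ 50·57 = 2850 ≡ 36 (mod 67).
Check: 63·36 = 2268 = 33·67 + 57.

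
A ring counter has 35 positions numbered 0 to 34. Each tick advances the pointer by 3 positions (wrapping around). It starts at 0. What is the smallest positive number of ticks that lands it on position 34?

The inverse of 3 mod 35 is 12 (since 3·12 = 36 ≡ 1).
So x ≡ 12·34 = 408 ≡ 23 (mod 35).
Check: 3·23 = 69 = 1·35 + 34.

23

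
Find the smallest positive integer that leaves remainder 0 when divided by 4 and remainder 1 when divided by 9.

28

x ≡ 0 (mod 4) gives x ∈ {0, 4, 8, 12, 16, 20, 24, 28}.
The first of these with x mod 9 = 1 is 28.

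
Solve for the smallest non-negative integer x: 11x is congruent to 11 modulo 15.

11⁻¹ ≡ 11 (mod 15) because 11·11 = 121 = 8·15 + 1.
So x ≡ 11·11 = 121 ≡ 1 (mod 15).

1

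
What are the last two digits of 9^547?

Successive squares of 9 mod 100: 9^1≡9, 9^2≡81, 9^4≡61, 9^8≡21, 9^16≡41, 9^32≡81, 9^64≡61, 9^128≡21, 9^256≡41, 9^512≡81.
Since 547 = 1 + 2 + 32 + 512 in binary, 9^547 ≡ 9·81·81·81 ≡ 69 (mod 100).

69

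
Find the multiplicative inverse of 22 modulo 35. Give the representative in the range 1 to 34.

22·8 = 176 = 5·35 + 1, so 22⁻¹ ≡ 8 (mod 35).

8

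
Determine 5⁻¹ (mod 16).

5·13 = 65 = 4·16 + 1, so 5⁻¹ ≡ 13 (mod 16).

13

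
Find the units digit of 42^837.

2

Powers of 2 mod 10 repeat with period 4: 2, 4, 8, 6.
837 leaves remainder 1 on division by 4, so 42^837 ends in 2.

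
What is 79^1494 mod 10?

Last digits of 9^n: 9, 1 (period 2).
1494 leaves remainder 0 on division by 2, so 79^1494 ends in 1.

1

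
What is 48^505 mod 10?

Last digits of 8^n: 8, 4, 2, 6 (period 4).
505 mod 4 = 1, so the last digit matches 8^1 = 8.

8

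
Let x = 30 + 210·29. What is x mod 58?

210·29 = 6090.
6090 − 105·58 = 0, so 6090 ≡ 0 (mod 58).
(30 + 0) mod 58 = 30.

30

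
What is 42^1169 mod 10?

The units digit of 42^n cycles with period 4: 2, 4, 8, 6, …
1169 leaves remainder 1 on division by 4, so 42^1169 ends in 2.

2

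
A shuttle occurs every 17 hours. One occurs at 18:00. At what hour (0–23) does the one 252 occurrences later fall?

252·17 = 4284.
4284 mod 24 = 12 (since 178·24 = 4272).
(18 + 12) mod 24 = 6.

6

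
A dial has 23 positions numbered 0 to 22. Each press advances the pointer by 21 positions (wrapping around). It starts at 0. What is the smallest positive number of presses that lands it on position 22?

12

The inverse of 21 mod 23 is 11 (since 21·11 = 231 ≡ 1).
So x ≡ 11·22 = 242 ≡ 12 (mod 23).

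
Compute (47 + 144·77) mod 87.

144·77 = 11088.
Dividing 11088 by 87 gives quotient 127 and remainder 39.
(47 + 39) mod 87 = 86.

86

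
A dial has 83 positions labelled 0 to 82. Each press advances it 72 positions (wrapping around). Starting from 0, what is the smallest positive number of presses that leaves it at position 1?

15

83 = 1·72 + 11
72 = 6·11 + 6
11 = 1·6 + 5
6 = 1·5 + 1
5 = 5·1 + 0
Back-substituting gives 72·15 ≡ 1 (mod 83).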